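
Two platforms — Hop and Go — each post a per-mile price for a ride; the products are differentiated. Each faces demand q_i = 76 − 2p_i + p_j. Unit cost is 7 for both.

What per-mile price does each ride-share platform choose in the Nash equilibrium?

30

Hop's profit: π = (p_{Hop} − 7)(76 − 2p_{Hop} + p_{Go}).
∂π/∂p_{Hop} = 90 − 4p_{Hop} + p_{Go} = 0 ⇒ p_{Hop} = 22.5 + 0.25p_{Go}.
Setting p_{Hop} = p_{Go} in the reaction function: p_{Hop} = 22.5 + 0.25p_{Hop}, so p_{Hop} = 22.5 / 0.75 = 30.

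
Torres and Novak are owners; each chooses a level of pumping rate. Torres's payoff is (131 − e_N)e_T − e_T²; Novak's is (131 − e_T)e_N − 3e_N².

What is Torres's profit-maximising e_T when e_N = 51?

Expanding Torres's payoff: 131e_T − e_Ne_T − e_T².
∂π/∂e_T = 131 − e_N − 2e_T = 0, so e_T = 65.5 − 0.5e_N.
At e_N = 51: e_T = 65.5 − 0.5·51 = 40.

40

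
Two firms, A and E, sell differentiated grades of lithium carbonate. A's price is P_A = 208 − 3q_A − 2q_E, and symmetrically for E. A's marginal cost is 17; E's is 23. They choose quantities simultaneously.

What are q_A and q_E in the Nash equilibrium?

Firm A's profit: π = q_A(208 − 3q_A − 2q_E) − 17q_A.
∂π/∂q_A = 191 − 6q_A − 2q_E = 0 ⇒ q_A = 191/6 − (1/3)q_E.
Similarly q_E = 185/6 − (1/3)q_A.
Solving the two reaction functions simultaneously: (1 − (−1/3)(−1/3))q_A = 191/6 − (1/3)·(185/6), so (8/9)q_A = 194/9 and q_A = 24.25.
Then q_E = 185/6 − (1/3)·24.25 = 22.75.

24.25, 22.75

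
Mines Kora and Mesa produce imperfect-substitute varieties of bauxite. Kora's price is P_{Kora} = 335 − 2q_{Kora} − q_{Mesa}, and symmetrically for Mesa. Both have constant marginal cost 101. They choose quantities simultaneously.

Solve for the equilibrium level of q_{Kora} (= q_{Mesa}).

Mine Kora's profit: π = q_{Kora}(335 − 2q_{Kora} − q_{Mesa}) − 101q_{Kora}.
∂π/∂q_{Kora} = 234 − 4q_{Kora} − q_{Mesa} = 0 ⇒ q_{Kora} = 58.5 − 0.25q_{Mesa}.
By symmetry q_{Mesa} = q_{Kora}; substituting into the reaction function, 1.25q_{Kora} = 58.5 and q_{Kora} = 46.8.

46.8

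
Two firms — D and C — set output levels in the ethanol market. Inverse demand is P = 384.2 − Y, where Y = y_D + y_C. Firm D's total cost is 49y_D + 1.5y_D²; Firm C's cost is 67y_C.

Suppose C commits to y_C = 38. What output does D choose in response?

59.44

Firm D's profit: π = y_D(384.2 − (y_D + y_C)) − 49y_D − 1.5y_D².
∂π/∂y_D = 335.2 − 5y_D − y_C = 0, so y_D = 67.04 − 0.2y_C.
At y_C = 38: y_D = 67.04 − 0.2·38 = 59.44.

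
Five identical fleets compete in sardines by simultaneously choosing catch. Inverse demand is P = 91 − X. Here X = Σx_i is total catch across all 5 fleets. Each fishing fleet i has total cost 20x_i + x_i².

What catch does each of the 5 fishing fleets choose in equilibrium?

8.875

A representative fishing fleet's profit is π_i = x_i(91 − X) − 20x_i − x_i², with X = x_i + Σ_{j≠i} x_j.
First-order condition: 71 − 4x_i − Σ_{j≠i} x_j = 0.
In a symmetric equilibrium every fishing fleet chooses the same x, so Σ_{j≠i} x_j = 4x. The condition becomes 71 − 8x = 0, giving x = 71/8 = 8.875.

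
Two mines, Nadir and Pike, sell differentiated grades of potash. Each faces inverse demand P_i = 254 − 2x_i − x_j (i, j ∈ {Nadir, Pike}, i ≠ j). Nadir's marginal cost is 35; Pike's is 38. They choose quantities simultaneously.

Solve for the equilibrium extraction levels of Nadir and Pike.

44, 43

Mine Nadir's profit: π = x_{Nadir}(254 − 2x_{Nadir} − x_{Pike}) − 35x_{Nadir}.
∂π/∂x_{Nadir} = 219 − 4x_{Nadir} − x_{Pike} = 0 ⇒ x_{Nadir} = 54.75 − 0.25x_{Pike}.
Similarly x_{Pike} = 54 − 0.25x_{Nadir}.
Plugging x_{Pike} into Nadir's best response: x_{Nadir} = 54.75 − 0.25(54 − 0.25x_{Nadir}) ⇒ 0.9375x_{Nadir} = 41.25, so x_{Nadir} = 44.
Then x_{Pike} = 54 − 0.25·44 = 43.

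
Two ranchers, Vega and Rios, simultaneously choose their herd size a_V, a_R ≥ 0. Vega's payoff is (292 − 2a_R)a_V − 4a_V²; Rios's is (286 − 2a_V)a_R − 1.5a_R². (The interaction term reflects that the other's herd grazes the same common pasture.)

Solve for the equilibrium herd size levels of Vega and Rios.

15.2, 85.2

Expanding Vega's payoff: 292a_V − 2a_Ra_V − 4a_V².
∂π/∂a_V = 292 − 2a_R − 8a_V = 0, so a_V = 36.5 − 0.25a_R.
Likewise for Rios: a_R = 286/3 − (2/3)a_V.
Solving the two reaction functions simultaneously: (1 − (−0.25)(−2/3))a_V = 36.5 − 0.25·(286/3), so (5/6)a_V = 38/3 and a_V = 15.2.
Then a_R = 286/3 − (2/3)·15.2 = 85.2.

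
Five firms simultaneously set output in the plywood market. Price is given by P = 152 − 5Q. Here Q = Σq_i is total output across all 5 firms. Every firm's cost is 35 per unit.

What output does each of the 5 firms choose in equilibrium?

3.9

A representative firm's profit is π_i = q_i(152 − 5Q) − 35q_i, with Q = q_i + Σ_{j≠i} q_j.
First-order condition: 117 − 10q_i − 5Σ_{j≠i} q_j = 0.
In a symmetric equilibrium every firm chooses the same q, so Σ_{j≠i} q_j = 4q. The condition becomes 117 − 30q = 0, giving q = 117/30 = 3.9.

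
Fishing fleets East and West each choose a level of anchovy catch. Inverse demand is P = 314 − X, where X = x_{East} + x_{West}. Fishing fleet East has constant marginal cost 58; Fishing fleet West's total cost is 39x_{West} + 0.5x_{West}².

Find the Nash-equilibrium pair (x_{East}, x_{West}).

98.6, 58.8

Fishing fleet East's profit: π = x_{East}(314 − (x_{East} + x_{West})) − 58x_{East}.
∂π/∂x_{East} = 256 − 2x_{East} − x_{West} = 0, so x_{East} = 128 − 0.5x_{West}.
For West: ∂π/∂x_{West} = 275 − 3x_{West} − x_{East} = 0 ⇒ x_{West} = 275/3 − (1/3)x_{East}.
Solving the two reaction functions simultaneously: (1 − (−0.5)(−1/3))x_{East} = 128 − 0.5·(275/3), so (5/6)x_{East} = 493/6 and x_{East} = 98.6.
Then x_{West} = 275/3 − (1/3)·98.6 = 58.8.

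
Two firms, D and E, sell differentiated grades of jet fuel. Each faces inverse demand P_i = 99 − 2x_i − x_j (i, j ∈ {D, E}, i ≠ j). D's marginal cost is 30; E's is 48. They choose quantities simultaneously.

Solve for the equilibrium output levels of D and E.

15, 9

Firm D's profit: π = x_D(99 − 2x_D − x_E) − 30x_D.
∂π/∂x_D = 69 − 4x_D − x_E = 0 ⇒ x_D = 17.25 − 0.25x_E.
Similarly x_E = 12.75 − 0.25x_D.
Solving the two reaction functions simultaneously: (1 − (−0.25)(−0.25))x_D = 17.25 − 0.25·12.75, so 0.9375x_D = 14.0625 and x_D = 15.
Then x_E = 12.75 − 0.25·15 = 9.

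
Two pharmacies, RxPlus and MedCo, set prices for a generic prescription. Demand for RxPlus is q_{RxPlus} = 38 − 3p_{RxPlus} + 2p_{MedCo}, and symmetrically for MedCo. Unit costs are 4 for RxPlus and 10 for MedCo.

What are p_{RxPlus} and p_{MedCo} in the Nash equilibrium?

RxPlus's profit: π = (p_{RxPlus} − 4)(38 − 3p_{RxPlus} + 2p_{MedCo}).
∂π/∂p_{RxPlus} = 50 − 6p_{RxPlus} + 2p_{MedCo} = 0 ⇒ p_{RxPlus} = 25/3 + (1/3)p_{MedCo}.
Similarly p_{MedCo} = 34/3 + (1/3)p_{RxPlus}.
Plugging p_{MedCo} into RxPlus's best response: p_{RxPlus} = 25/3 + (1/3)(34/3 + (1/3)p_{RxPlus}) ⇒ (8/9)p_{RxPlus} = 109/9, so p_{RxPlus} = 13.625.
Then p_{MedCo} = 34/3 + (1/3)·13.625 = 15.875.

13.625, 15.875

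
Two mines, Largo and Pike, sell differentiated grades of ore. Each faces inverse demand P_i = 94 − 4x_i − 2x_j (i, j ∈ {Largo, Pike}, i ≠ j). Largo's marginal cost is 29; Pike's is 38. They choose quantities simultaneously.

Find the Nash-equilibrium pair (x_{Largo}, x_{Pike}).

6.8, 5.3

Mine Largo's profit: π = x_{Largo}(94 − 4x_{Largo} − 2x_{Pike}) − 29x_{Largo}.
∂π/∂x_{Largo} = 65 − 8x_{Largo} − 2x_{Pike} = 0 ⇒ x_{Largo} = 8.125 − 0.25x_{Pike}.
Similarly x_{Pike} = 7 − 0.25x_{Largo}.
Plugging x_{Pike} into Largo's best response: x_{Largo} = 8.125 − 0.25(7 − 0.25x_{Largo}) ⇒ 0.9375x_{Largo} = 6.375, so x_{Largo} = 6.8.
Then x_{Pike} = 7 − 0.25·6.8 = 5.3.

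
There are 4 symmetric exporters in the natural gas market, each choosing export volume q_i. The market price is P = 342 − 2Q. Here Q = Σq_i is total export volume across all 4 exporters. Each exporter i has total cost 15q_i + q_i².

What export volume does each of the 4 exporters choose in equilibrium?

27.25

A representative exporter's profit is π_i = q_i(342 − 2Q) − 15q_i − q_i², with Q = q_i + Σ_{j≠i} q_j.
First-order condition: 327 − 6q_i − 2Σ_{j≠i} q_j = 0.
Imposing symmetry (q_j = q for all j) turns Σ_{j≠i} q_j into 3q, so 327 = 12q and q = 27.25.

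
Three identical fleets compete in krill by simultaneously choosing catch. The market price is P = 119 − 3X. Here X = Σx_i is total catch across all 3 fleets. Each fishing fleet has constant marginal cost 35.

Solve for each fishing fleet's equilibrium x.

7

A representative fishing fleet's profit is π_i = x_i(119 − 3X) − 35x_i, with X = x_i + Σ_{j≠i} x_j.
First-order condition: 84 − 6x_i − 3Σ_{j≠i} x_j = 0.
With identical fishing fleets, set every x_j = x: then 84 − 6x − 6x = 0, i.e. x = 84/12 = 7.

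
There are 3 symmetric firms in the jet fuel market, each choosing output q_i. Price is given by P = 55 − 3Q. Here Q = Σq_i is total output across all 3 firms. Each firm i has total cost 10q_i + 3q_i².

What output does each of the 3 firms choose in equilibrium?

2.5

A representative firm's profit is π_i = q_i(55 − 3Q) − 10q_i − 3q_i², with Q = q_i + Σ_{j≠i} q_j.
First-order condition: 45 − 12q_i − 3Σ_{j≠i} q_j = 0.
Imposing symmetry (q_j = q for all j) turns Σ_{j≠i} q_j into 2q, so 45 = 18q and q = 2.5.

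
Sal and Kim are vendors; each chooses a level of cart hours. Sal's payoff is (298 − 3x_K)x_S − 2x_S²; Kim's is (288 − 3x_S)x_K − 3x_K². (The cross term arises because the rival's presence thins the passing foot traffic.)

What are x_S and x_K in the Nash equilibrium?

Expanding Sal's payoff: 298x_S − 3x_Kx_S − 2x_S².
∂π/∂x_S = 298 − 3x_K − 4x_S = 0, so x_S = 74.5 − 0.75x_K.
Likewise for Kim: x_K = 48 − 0.5x_S.
Plugging x_K into Sal's best response: x_S = 74.5 − 0.75(48 − 0.5x_S) ⇒ 0.625x_S = 38.5, so x_S = 61.6.
Then x_K = 48 − 0.5·61.6 = 17.2.

61.6, 17.2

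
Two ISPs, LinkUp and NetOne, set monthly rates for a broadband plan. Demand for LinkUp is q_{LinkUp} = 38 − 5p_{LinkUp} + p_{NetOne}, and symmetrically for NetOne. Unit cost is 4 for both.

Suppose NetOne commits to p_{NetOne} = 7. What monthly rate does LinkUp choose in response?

LinkUp's profit: π = (p_{LinkUp} − 4)(38 − 5p_{LinkUp} + p_{NetOne}).
∂π/∂p_{LinkUp} = 58 − 10p_{LinkUp} + p_{NetOne} = 0 ⇒ p_{LinkUp} = 5.8 + 0.1p_{NetOne}.
At p_{NetOne} = 7: p_{LinkUp} = 5.8 + 0.1·7 = 6.5.

6.5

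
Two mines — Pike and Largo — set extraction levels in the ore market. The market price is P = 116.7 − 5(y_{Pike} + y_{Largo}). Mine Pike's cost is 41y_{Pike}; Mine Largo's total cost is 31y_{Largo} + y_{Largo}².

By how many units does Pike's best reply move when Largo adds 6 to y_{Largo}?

Mine Pike's profit: π = y_{Pike}(116.7 − 5(y_{Pike} + y_{Largo})) − 41y_{Pike}.
∂π/∂y_{Pike} = 75.7 − 10y_{Pike} − 5y_{Largo} = 0, so y_{Pike} = 7.57 − 0.5y_{Largo}.
The reaction-function slope is −0.5, so a 6-unit rise in y_{Largo} moves y_{Pike} by −0.5 × 6 = −3. Pike's best response falls — the actions are strategic substitutes.

-3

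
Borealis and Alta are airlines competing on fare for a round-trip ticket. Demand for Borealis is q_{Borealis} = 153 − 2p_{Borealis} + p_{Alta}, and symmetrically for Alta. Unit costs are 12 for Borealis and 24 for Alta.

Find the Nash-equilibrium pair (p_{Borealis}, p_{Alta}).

60.6, 65.4

Borealis's profit: π = (p_{Borealis} − 12)(153 − 2p_{Borealis} + p_{Alta}).
∂π/∂p_{Borealis} = 177 − 4p_{Borealis} + p_{Alta} = 0 ⇒ p_{Borealis} = 44.25 + 0.25p_{Alta}.
Similarly p_{Alta} = 50.25 + 0.25p_{Borealis}.
Plugging p_{Alta} into Borealis's best response: p_{Borealis} = 44.25 + 0.25(50.25 + 0.25p_{Borealis}) ⇒ 0.9375p_{Borealis} = 56.8125, so p_{Borealis} = 60.6.
Then p_{Alta} = 50.25 + 0.25·60.6 = 65.4.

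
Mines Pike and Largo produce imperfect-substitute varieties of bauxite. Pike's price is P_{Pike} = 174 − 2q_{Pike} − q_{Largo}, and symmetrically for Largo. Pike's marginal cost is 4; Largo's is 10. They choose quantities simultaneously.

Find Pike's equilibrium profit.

Mine Pike's profit: π = q_{Pike}(174 − 2q_{Pike} − q_{Largo}) − 4q_{Pike}.
∂π/∂q_{Pike} = 170 − 4q_{Pike} − q_{Largo} = 0 ⇒ q_{Pike} = 42.5 − 0.25q_{Largo}.
Similarly q_{Largo} = 41 − 0.25q_{Pike}.
Solving the two reaction functions simultaneously: (1 − (−0.25)(−0.25))q_{Pike} = 42.5 − 0.25·41, so 0.9375q_{Pike} = 32.25 and q_{Pike} = 34.4.
Then q_{Largo} = 41 − 0.25·34.4 = 32.4.
P_{Pike} = 174 − 2·34.4 − 32.4 = 72.8.
Profit = (72.8 − 4)·34.4 = 2366.72.

2366.72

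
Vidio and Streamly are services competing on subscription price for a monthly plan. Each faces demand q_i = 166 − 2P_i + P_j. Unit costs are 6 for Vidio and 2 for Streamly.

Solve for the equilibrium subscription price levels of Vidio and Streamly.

Vidio's profit: π = (P_{Vidio} − 6)(166 − 2P_{Vidio} + P_{Streamly}).
∂π/∂P_{Vidio} = 178 − 4P_{Vidio} + P_{Streamly} = 0 ⇒ P_{Vidio} = 44.5 + 0.25P_{Streamly}.
Similarly P_{Streamly} = 42.5 + 0.25P_{Vidio}.
Plugging P_{Streamly} into Vidio's best response: P_{Vidio} = 44.5 + 0.25(42.5 + 0.25P_{Vidio}) ⇒ 0.9375P_{Vidio} = 55.125, so P_{Vidio} = 58.8.
Then P_{Streamly} = 42.5 + 0.25·58.8 = 57.2.

58.8, 57.2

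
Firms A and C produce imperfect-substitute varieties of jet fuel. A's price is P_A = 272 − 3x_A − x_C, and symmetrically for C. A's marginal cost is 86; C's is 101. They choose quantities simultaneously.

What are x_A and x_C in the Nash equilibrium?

27, 24

Firm A's profit: π = x_A(272 − 3x_A − x_C) − 86x_A.
∂π/∂x_A = 186 − 6x_A − x_C = 0 ⇒ x_A = 31 − (1/6)x_C.
Similarly x_C = 28.5 − (1/6)x_A.
Substituting the second reaction function into the first: x_A = 31 − (1/6)(28.5 − (1/6)x_A), which gives (35/36)x_A = 26.25 ⇒ x_A = 27.
Then x_C = 28.5 − (1/6)·27 = 24.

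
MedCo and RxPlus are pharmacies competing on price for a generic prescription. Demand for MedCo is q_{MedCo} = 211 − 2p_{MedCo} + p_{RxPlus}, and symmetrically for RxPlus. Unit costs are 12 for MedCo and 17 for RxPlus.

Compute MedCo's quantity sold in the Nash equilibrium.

134

MedCo's profit: π = (p_{MedCo} − 12)(211 − 2p_{MedCo} + p_{RxPlus}).
∂π/∂p_{MedCo} = 235 − 4p_{MedCo} + p_{RxPlus} = 0 ⇒ p_{MedCo} = 58.75 + 0.25p_{RxPlus}.
Similarly p_{RxPlus} = 61.25 + 0.25p_{MedCo}.
Plugging p_{RxPlus} into MedCo's best response: p_{MedCo} = 58.75 + 0.25(61.25 + 0.25p_{MedCo}) ⇒ 0.9375p_{MedCo} = 74.0625, so p_{MedCo} = 79.
Then p_{RxPlus} = 61.25 + 0.25·79 = 81.
q_{MedCo} = 211 − 2·79 + 81 = 134.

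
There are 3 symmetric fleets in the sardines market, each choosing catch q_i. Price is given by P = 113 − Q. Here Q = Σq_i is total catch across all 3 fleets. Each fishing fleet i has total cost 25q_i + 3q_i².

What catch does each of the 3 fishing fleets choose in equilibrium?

8.8

A representative fishing fleet's profit is π_i = q_i(113 − Q) − 25q_i − 3q_i², with Q = q_i + Σ_{j≠i} q_j.
First-order condition: 88 − 8q_i − Σ_{j≠i} q_j = 0.
Imposing symmetry (q_j = q for all j) turns Σ_{j≠i} q_j into 2q, so 88 = 10q and q = 8.8.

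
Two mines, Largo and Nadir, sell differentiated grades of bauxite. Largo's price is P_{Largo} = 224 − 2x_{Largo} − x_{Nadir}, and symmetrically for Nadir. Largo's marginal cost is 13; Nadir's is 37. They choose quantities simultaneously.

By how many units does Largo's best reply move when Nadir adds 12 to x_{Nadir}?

-3

Mine Largo's profit: π = x_{Largo}(224 − 2x_{Largo} − x_{Nadir}) − 13x_{Largo}.
∂π/∂x_{Largo} = 211 − 4x_{Largo} − x_{Nadir} = 0 ⇒ x_{Largo} = 52.75 − 0.25x_{Nadir}.
The reaction-function slope is −0.25, so a 12-unit rise in x_{Nadir} moves x_{Largo} by −0.25 × 12 = −3. Largo's best response falls — the actions are strategic substitutes.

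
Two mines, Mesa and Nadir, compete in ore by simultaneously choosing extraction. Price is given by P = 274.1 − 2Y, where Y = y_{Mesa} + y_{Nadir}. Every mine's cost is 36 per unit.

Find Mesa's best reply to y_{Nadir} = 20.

49.525

Mine Mesa's profit: π = y_{Mesa}(274.1 − 2(y_{Mesa} + y_{Nadir})) − 36y_{Mesa}.
∂π/∂y_{Mesa} = 238.1 − 4y_{Mesa} − 2y_{Nadir} = 0, so y_{Mesa} = 59.525 − 0.5y_{Nadir}.
At y_{Nadir} = 20: y_{Mesa} = 59.525 − 0.5·20 = 49.525.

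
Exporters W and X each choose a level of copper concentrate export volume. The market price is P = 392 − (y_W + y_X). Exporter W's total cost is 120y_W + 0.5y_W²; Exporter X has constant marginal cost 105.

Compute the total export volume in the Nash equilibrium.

169.2

Exporter W's profit: π = y_W(392 − (y_W + y_X)) − 120y_W − 0.5y_W².
∂π/∂y_W = 272 − 3y_W − y_X = 0, so y_W = 272/3 − (1/3)y_X.
For X: ∂π/∂y_X = 287 − 2y_X − y_W = 0 ⇒ y_X = 143.5 − 0.5y_W.
Solving the two reaction functions simultaneously: (1 − (−1/3)(−0.5))y_W = 272/3 − (1/3)·143.5, so (5/6)y_W = 257/6 and y_W = 51.4.
Then y_X = 143.5 − 0.5·51.4 = 117.8.
Total export volume: 51.4 + 117.8 = 169.2.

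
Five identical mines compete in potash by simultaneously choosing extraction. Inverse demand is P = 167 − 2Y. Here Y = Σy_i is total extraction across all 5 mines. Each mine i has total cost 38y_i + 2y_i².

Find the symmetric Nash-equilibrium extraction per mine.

8.0625

A representative mine's profit is π_i = y_i(167 − 2Y) − 38y_i − 2y_i², with Y = y_i + Σ_{j≠i} y_j.
First-order condition: 129 − 8y_i − 2Σ_{j≠i} y_j = 0.
In a symmetric equilibrium every mine chooses the same y, so Σ_{j≠i} y_j = 4y. The condition becomes 129 − 16y = 0, giving y = 129/16 = 8.0625.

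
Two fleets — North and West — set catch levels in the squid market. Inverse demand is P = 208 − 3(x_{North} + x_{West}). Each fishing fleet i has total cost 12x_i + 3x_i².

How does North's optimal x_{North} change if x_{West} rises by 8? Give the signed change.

Fishing fleet North's profit: π = x_{North}(208 − 3(x_{North} + x_{West})) − 12x_{North} − 3x_{North}².
∂π/∂x_{North} = 196 − 12x_{North} − 3x_{West} = 0, so x_{North} = 49/3 − 0.25x_{West}.
The reaction-function slope is −0.25, so an 8-unit rise in x_{West} moves x_{North} by −0.25 × 8 = −2. North's best response falls — the actions are strategic substitutes.

-2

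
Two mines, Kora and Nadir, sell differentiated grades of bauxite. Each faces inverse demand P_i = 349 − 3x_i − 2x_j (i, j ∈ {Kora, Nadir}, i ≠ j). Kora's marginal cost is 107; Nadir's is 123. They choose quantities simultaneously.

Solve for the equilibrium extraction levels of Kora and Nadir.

Mine Kora's profit: π = x_{Kora}(349 − 3x_{Kora} − 2x_{Nadir}) − 107x_{Kora}.
∂π/∂x_{Kora} = 242 − 6x_{Kora} − 2x_{Nadir} = 0 ⇒ x_{Kora} = 121/3 − (1/3)x_{Nadir}.
Similarly x_{Nadir} = 113/3 − (1/3)x_{Kora}.
Solving the two reaction functions simultaneously: (1 − (−1/3)(−1/3))x_{Kora} = 121/3 − (1/3)·(113/3), so (8/9)x_{Kora} = 250/9 and x_{Kora} = 31.25.
Then x_{Nadir} = 113/3 − (1/3)·31.25 = 27.25.

31.25, 27.25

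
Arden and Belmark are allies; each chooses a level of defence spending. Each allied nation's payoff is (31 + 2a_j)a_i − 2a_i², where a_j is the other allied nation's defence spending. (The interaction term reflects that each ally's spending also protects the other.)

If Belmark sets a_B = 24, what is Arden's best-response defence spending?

Arden's payoff is (31 + 2a_B)a_A − 2a_A².
∂π/∂a_A = 31 + 2a_B − 4a_A = 0, so a_A = 7.75 + 0.5a_B.
At a_B = 24: a_A = 7.75 + 0.5·24 = 19.75.

19.75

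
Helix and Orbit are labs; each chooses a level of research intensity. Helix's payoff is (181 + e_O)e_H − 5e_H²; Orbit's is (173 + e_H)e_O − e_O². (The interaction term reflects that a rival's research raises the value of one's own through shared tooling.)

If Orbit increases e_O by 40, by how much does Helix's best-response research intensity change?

Expanding Helix's payoff: 181e_H + e_Oe_H − 5e_H².
∂π/∂e_H = 181 + e_O − 10e_H = 0, so e_H = 18.1 + 0.1e_O.
The reaction-function slope is 0.1, so a 40-unit rise in e_O moves e_H by 0.1 × 40 = 4. Helix's best response rises — the actions are strategic complements.

4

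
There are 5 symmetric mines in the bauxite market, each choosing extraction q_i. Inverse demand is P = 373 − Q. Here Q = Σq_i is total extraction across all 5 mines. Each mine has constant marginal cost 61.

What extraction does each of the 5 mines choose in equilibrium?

52

A representative mine's profit is π_i = q_i(373 − Q) − 61q_i, with Q = q_i + Σ_{j≠i} q_j.
First-order condition: 312 − 2q_i − Σ_{j≠i} q_j = 0.
Imposing symmetry (q_j = q for all j) turns Σ_{j≠i} q_j into 4q, so 312 = 6q and q = 52.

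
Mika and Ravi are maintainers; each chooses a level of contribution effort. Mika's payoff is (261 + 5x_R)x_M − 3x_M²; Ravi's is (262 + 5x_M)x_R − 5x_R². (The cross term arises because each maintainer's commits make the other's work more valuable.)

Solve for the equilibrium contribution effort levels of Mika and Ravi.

112, 82.2

Expanding Mika's payoff: 261x_M + 5x_Rx_M − 3x_M².
∂π/∂x_M = 261 + 5x_R − 6x_M = 0, so x_M = 43.5 + (5/6)x_R.
Likewise for Ravi: x_R = 26.2 + 0.5x_M.
Plugging x_R into Mika's best response: x_M = 43.5 + (5/6)(26.2 + 0.5x_M) ⇒ (7/12)x_M = 196/3, so x_M = 112.
Then x_R = 26.2 + 0.5·112 = 82.2.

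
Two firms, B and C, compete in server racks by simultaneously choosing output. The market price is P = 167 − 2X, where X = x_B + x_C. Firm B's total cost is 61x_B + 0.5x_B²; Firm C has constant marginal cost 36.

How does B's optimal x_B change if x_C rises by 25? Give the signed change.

Firm B's profit: π = x_B(167 − 2(x_B + x_C)) − 61x_B − 0.5x_B².
∂π/∂x_B = 106 − 5x_B − 2x_C = 0, so x_B = 21.2 − 0.4x_C.
The reaction-function slope is −0.4, so a 25-unit rise in x_C moves x_B by −0.4 × 25 = −10. B's best response falls — the actions are strategic substitutes.

-10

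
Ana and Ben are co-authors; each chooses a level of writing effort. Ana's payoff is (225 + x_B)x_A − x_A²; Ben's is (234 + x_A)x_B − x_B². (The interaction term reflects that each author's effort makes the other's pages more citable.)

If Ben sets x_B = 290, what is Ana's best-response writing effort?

Expanding Ana's payoff: 225x_A + x_Bx_A − x_A².
∂π/∂x_A = 225 + x_B − 2x_A = 0, so x_A = 112.5 + 0.5x_B.
At x_B = 290: x_A = 112.5 + 0.5·290 = 257.5.

257.5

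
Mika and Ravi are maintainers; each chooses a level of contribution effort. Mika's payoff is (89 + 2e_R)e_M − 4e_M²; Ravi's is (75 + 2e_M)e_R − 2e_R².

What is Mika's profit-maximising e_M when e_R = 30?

Expanding Mika's payoff: 89e_M + 2e_Re_M − 4e_M².
∂π/∂e_M = 89 + 2e_R − 8e_M = 0, so e_M = 11.125 + 0.25e_R.
At e_R = 30: e_M = 11.125 + 0.25·30 = 18.625.

18.625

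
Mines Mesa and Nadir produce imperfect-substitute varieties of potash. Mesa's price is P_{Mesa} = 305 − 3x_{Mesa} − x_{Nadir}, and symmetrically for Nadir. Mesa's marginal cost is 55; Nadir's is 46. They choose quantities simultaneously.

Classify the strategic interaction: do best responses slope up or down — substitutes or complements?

Mine Mesa's profit: π = x_{Mesa}(305 − 3x_{Mesa} − x_{Nadir}) − 55x_{Mesa}.
∂π/∂x_{Mesa} = 250 − 6x_{Mesa} − x_{Nadir} = 0 ⇒ x_{Mesa} = 125/3 − (1/6)x_{Nadir}.
The best-response slope dx_{Mesa}/dx_{Nadir} = −1/6 < 0: the reaction function is downward-sloping, so the choices are strategic substitutes.

strategic substitutes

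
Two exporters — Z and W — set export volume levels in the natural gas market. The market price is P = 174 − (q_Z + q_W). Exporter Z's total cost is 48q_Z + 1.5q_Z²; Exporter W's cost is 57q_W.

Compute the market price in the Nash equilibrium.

Exporter Z's profit: π = q_Z(174 − (q_Z + q_W)) − 48q_Z − 1.5q_Z².
∂π/∂q_Z = 126 − 5q_Z − q_W = 0, so q_Z = 25.2 − 0.2q_W.
For W: ∂π/∂q_W = 117 − 2q_W − q_Z = 0 ⇒ q_W = 58.5 − 0.5q_Z.
Plugging q_W into Z's best response: q_Z = 25.2 − 0.2(58.5 − 0.5q_Z) ⇒ 0.9q_Z = 13.5, so q_Z = 15.
Then q_W = 58.5 − 0.5·15 = 51.
Equilibrium price: P = 174 − 66 = 108.

108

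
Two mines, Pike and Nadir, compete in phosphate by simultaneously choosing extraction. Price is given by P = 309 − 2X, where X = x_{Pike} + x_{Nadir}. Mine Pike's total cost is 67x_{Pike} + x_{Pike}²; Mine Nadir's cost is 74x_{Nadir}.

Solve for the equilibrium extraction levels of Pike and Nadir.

Mine Pike's profit: π = x_{Pike}(309 − 2(x_{Pike} + x_{Nadir})) − 67x_{Pike} − x_{Pike}².
∂π/∂x_{Pike} = 242 − 6x_{Pike} − 2x_{Nadir} = 0, so x_{Pike} = 121/3 − (1/3)x_{Nadir}.
For Nadir: ∂π/∂x_{Nadir} = 235 − 4x_{Nadir} − 2x_{Pike} = 0 ⇒ x_{Nadir} = 58.75 − 0.5x_{Pike}.
Plugging x_{Nadir} into Pike's best response: x_{Pike} = 121/3 − (1/3)(58.75 − 0.5x_{Pike}) ⇒ (5/6)x_{Pike} = 20.75, so x_{Pike} = 24.9.
Then x_{Nadir} = 58.75 − 0.5·24.9 = 46.3.

24.9, 46.3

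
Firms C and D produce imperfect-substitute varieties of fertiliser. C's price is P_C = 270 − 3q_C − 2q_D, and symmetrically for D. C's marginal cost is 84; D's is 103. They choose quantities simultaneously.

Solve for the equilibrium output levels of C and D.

24.4375, 19.6875

Firm C's profit: π = q_C(270 − 3q_C − 2q_D) − 84q_C.
∂π/∂q_C = 186 − 6q_C − 2q_D = 0 ⇒ q_C = 31 − (1/3)q_D.
Similarly q_D = 167/6 − (1/3)q_C.
Plugging q_D into C's best response: q_C = 31 − (1/3)(167/6 − (1/3)q_C) ⇒ (8/9)q_C = 391/18, so q_C = 24.4375.
Then q_D = 167/6 − (1/3)·24.4375 = 19.6875.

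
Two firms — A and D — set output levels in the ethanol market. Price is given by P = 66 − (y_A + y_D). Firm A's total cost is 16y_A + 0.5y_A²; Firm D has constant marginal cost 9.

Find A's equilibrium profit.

110.94

Firm A's profit: π = y_A(66 − (y_A + y_D)) − 16y_A − 0.5y_A².
∂π/∂y_A = 50 − 3y_A − y_D = 0, so y_A = 50/3 − (1/3)y_D.
For D: ∂π/∂y_D = 57 − 2y_D − y_A = 0 ⇒ y_D = 28.5 − 0.5y_A.
Substituting the second reaction function into the first: y_A = 50/3 − (1/3)(28.5 − 0.5y_A), which gives (5/6)y_A = 43/6 ⇒ y_A = 8.6.
Then y_D = 28.5 − 0.5·8.6 = 24.2.
Price P = 66 − 32.8 = 33.2.
A's profit: (33.2 − 16)·8.6 − 0.5(8.6)² = 110.94.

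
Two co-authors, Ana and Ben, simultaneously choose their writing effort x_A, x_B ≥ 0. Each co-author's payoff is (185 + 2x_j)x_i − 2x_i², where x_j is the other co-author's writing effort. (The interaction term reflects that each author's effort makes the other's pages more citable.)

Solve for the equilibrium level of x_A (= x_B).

92.5

Ana's payoff is (185 + 2x_B)x_A − 2x_A².
∂π/∂x_A = 185 + 2x_B − 4x_A = 0, so x_A = 46.25 + 0.5x_B.
The game is symmetric, so in equilibrium x_B = x_A: the reaction function gives 0.5x_A = 46.25, hence x_A = 92.5.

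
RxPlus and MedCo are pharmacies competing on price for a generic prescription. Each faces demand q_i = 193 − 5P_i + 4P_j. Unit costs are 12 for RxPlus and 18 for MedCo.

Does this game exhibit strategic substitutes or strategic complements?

strategic complements

RxPlus's profit: π = (P_{RxPlus} − 12)(193 − 5P_{RxPlus} + 4P_{MedCo}).
∂π/∂P_{RxPlus} = 253 − 10P_{RxPlus} + 4P_{MedCo} = 0 ⇒ P_{RxPlus} = 25.3 + 0.4P_{MedCo}.
The best-response slope dP_{RxPlus}/dP_{MedCo} = 0.4 > 0: the reaction function is upward-sloping, so the choices are strategic complements.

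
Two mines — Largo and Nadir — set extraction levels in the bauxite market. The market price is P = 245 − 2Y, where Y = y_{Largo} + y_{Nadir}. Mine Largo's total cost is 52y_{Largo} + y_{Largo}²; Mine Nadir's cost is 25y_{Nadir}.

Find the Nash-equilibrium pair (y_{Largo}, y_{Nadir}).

Mine Largo's profit: π = y_{Largo}(245 − 2(y_{Largo} + y_{Nadir})) − 52y_{Largo} − y_{Largo}².
∂π/∂y_{Largo} = 193 − 6y_{Largo} − 2y_{Nadir} = 0, so y_{Largo} = 193/6 − (1/3)y_{Nadir}.
For Nadir: ∂π/∂y_{Nadir} = 220 − 4y_{Nadir} − 2y_{Largo} = 0 ⇒ y_{Nadir} = 55 − 0.5y_{Largo}.
Substituting the second reaction function into the first: y_{Largo} = 193/6 − (1/3)(55 − 0.5y_{Largo}), which gives (5/6)y_{Largo} = 83/6 ⇒ y_{Largo} = 16.6.
Then y_{Nadir} = 55 − 0.5·16.6 = 46.7.

16.6, 46.7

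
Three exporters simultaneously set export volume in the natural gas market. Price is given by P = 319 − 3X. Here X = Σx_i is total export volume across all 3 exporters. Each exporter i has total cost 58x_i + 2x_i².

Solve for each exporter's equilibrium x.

16.3125

A representative exporter's profit is π_i = x_i(319 − 3X) − 58x_i − 2x_i², with X = x_i + Σ_{j≠i} x_j.
First-order condition: 261 − 10x_i − 3Σ_{j≠i} x_j = 0.
With identical exporters, set every x_j = x: then 261 − 10x − 6x = 0, i.e. x = 261/16 = 16.3125.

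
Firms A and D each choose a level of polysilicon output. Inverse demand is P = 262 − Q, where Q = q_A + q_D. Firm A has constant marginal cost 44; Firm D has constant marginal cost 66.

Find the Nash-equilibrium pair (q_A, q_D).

Firm A's profit: π = q_A(262 − (q_A + q_D)) − 44q_A.
∂π/∂q_A = 218 − 2q_A − q_D = 0, so q_A = 109 − 0.5q_D.
By the same steps for D: q_D = 98 − 0.5q_A.
Plugging q_D into A's best response: q_A = 109 − 0.5(98 − 0.5q_A) ⇒ 0.75q_A = 60, so q_A = 80.
Then q_D = 98 − 0.5·80 = 58.

80, 58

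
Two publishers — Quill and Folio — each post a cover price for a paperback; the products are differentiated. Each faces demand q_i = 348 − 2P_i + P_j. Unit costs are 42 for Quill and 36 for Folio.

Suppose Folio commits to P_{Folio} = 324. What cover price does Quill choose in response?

Quill's profit: π = (P_{Quill} − 42)(348 − 2P_{Quill} + P_{Folio}).
∂π/∂P_{Quill} = 432 − 4P_{Quill} + P_{Folio} = 0 ⇒ P_{Quill} = 108 + 0.25P_{Folio}.
At P_{Folio} = 324: P_{Quill} = 108 + 0.25·324 = 189.

189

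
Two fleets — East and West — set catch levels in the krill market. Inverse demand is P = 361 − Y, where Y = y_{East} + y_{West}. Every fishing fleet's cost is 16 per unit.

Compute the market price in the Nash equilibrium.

131

Fishing fleet East's profit: π = y_{East}(361 − (y_{East} + y_{West})) − 16y_{East}.
∂π/∂y_{East} = 345 − 2y_{East} − y_{West} = 0, so y_{East} = 172.5 − 0.5y_{West}.
The game is symmetric, so in equilibrium y_{West} = y_{East}: the reaction function gives 1.5y_{East} = 172.5, hence y_{East} = 115.
Equilibrium price: P = 361 − 230 = 131.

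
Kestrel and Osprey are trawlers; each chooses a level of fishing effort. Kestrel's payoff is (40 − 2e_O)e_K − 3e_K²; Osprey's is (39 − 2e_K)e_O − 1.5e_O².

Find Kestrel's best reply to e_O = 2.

6

Expanding Kestrel's payoff: 40e_K − 2e_Oe_K − 3e_K².
∂π/∂e_K = 40 − 2e_O − 6e_K = 0, so e_K = 20/3 − (1/3)e_O.
At e_O = 2: e_K = 20/3 − (1/3)·2 = 6.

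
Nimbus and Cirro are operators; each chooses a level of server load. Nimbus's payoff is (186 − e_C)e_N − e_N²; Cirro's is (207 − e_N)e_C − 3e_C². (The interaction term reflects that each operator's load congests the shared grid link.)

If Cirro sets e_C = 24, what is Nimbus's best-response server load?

81

Expanding Nimbus's payoff: 186e_N − e_Ce_N − e_N².
∂π/∂e_N = 186 − e_C − 2e_N = 0, so e_N = 93 − 0.5e_C.
At e_C = 24: e_N = 93 − 0.5·24 = 81.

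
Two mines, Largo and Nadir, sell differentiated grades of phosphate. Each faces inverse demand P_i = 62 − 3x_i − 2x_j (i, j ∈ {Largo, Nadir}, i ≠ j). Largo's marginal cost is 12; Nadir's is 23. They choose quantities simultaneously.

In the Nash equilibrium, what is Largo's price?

32.8125

Mine Largo's profit: π = x_{Largo}(62 − 3x_{Largo} − 2x_{Nadir}) − 12x_{Largo}.
∂π/∂x_{Largo} = 50 − 6x_{Largo} − 2x_{Nadir} = 0 ⇒ x_{Largo} = 25/3 − (1/3)x_{Nadir}.
Similarly x_{Nadir} = 6.5 − (1/3)x_{Largo}.
Substituting the second reaction function into the first: x_{Largo} = 25/3 − (1/3)(6.5 − (1/3)x_{Largo}), which gives (8/9)x_{Largo} = 37/6 ⇒ x_{Largo} = 6.9375.
Then x_{Nadir} = 6.5 − (1/3)·6.9375 = 4.1875.
P_{Largo} = 62 − 3·6.9375 − 2·4.1875 = 32.8125.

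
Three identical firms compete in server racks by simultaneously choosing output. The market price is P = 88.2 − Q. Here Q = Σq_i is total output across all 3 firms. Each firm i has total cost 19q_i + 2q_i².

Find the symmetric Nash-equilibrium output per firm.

8.65

A representative firm's profit is π_i = q_i(88.2 − Q) − 19q_i − 2q_i², with Q = q_i + Σ_{j≠i} q_j.
First-order condition: 69.2 − 6q_i − Σ_{j≠i} q_j = 0.
In a symmetric equilibrium every firm chooses the same q, so Σ_{j≠i} q_j = 2q. The condition becomes 69.2 − 8q = 0, giving q = 69.2/8 = 8.65.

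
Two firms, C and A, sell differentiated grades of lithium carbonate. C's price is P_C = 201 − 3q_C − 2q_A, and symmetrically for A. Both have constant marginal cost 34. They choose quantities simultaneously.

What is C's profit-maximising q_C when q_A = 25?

19.5

Firm C's profit: π = q_C(201 − 3q_C − 2q_A) − 34q_C.
∂π/∂q_C = 167 − 6q_C − 2q_A = 0 ⇒ q_C = 167/6 − (1/3)q_A.
At q_A = 25: q_C = 167/6 − (1/3)·25 = 19.5.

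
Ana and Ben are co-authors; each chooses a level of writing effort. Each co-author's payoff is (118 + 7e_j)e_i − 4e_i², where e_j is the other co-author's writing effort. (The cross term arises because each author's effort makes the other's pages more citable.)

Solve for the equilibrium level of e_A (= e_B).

118

Ana's payoff is (118 + 7e_B)e_A − 4e_A².
∂π/∂e_A = 118 + 7e_B − 8e_A = 0, so e_A = 14.75 + 0.875e_B.
Setting e_A = e_B in the reaction function: e_A = 14.75 + 0.875e_A, so e_A = 14.75 / 0.125 = 118.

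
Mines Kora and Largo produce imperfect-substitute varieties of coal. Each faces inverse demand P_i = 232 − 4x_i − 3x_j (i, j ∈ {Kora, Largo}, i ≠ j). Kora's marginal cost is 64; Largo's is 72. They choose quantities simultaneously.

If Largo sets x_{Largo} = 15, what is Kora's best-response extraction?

15.375

Mine Kora's profit: π = x_{Kora}(232 − 4x_{Kora} − 3x_{Largo}) − 64x_{Kora}.
∂π/∂x_{Kora} = 168 − 8x_{Kora} − 3x_{Largo} = 0 ⇒ x_{Kora} = 21 − 0.375x_{Largo}.
At x_{Largo} = 15: x_{Kora} = 21 − 0.375·15 = 15.375.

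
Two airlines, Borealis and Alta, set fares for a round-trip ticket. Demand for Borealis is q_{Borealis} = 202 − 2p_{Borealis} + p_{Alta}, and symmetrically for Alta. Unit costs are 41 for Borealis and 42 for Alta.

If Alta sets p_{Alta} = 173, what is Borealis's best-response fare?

114.25

Borealis's profit: π = (p_{Borealis} − 41)(202 − 2p_{Borealis} + p_{Alta}).
∂π/∂p_{Borealis} = 284 − 4p_{Borealis} + p_{Alta} = 0 ⇒ p_{Borealis} = 71 + 0.25p_{Alta}.
At p_{Alta} = 173: p_{Borealis} = 71 + 0.25·173 = 114.25.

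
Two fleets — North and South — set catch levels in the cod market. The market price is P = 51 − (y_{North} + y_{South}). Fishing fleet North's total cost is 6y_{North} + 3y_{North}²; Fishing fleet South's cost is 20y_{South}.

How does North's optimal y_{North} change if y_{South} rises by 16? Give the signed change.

Fishing fleet North's profit: π = y_{North}(51 − (y_{North} + y_{South})) − 6y_{North} − 3y_{North}².
∂π/∂y_{North} = 45 − 8y_{North} − y_{South} = 0, so y_{North} = 5.625 − 0.125y_{South}.
The reaction-function slope is −0.125, so a 16-unit rise in y_{South} moves y_{North} by −0.125 × 16 = −2. North's best response falls — the actions are strategic substitutes.

-2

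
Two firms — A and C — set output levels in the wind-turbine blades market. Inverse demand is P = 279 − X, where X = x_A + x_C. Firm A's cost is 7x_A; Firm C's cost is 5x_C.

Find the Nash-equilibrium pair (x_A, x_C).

Firm A's profit: π = x_A(279 − (x_A + x_C)) − 7x_A.
∂π/∂x_A = 272 − 2x_A − x_C = 0, so x_A = 136 − 0.5x_C.
By the same steps for C: x_C = 137 − 0.5x_A.
Substituting the second reaction function into the first: x_A = 136 − 0.5(137 − 0.5x_A), which gives 0.75x_A = 67.5 ⇒ x_A = 90.
Then x_C = 137 − 0.5·90 = 92.

90, 92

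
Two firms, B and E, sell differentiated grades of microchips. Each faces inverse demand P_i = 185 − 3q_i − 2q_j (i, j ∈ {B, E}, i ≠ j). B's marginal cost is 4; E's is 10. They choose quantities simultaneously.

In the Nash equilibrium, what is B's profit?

Firm B's profit: π = q_B(185 − 3q_B − 2q_E) − 4q_B.
∂π/∂q_B = 181 − 6q_B − 2q_E = 0 ⇒ q_B = 181/6 − (1/3)q_E.
Similarly q_E = 175/6 − (1/3)q_B.
Solving the two reaction functions simultaneously: (1 − (−1/3)(−1/3))q_B = 181/6 − (1/3)·(175/6), so (8/9)q_B = 184/9 and q_B = 23.
Then q_E = 175/6 − (1/3)·23 = 21.5.
P_B = 185 − 3·23 − 2·21.5 = 73.
Profit = (73 − 4)·23 = 1587.

1587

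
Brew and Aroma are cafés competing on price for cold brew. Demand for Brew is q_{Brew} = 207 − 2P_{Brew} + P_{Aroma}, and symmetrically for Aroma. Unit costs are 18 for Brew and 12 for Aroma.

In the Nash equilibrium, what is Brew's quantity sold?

124.4

Brew's profit: π = (P_{Brew} − 18)(207 − 2P_{Brew} + P_{Aroma}).
∂π/∂P_{Brew} = 243 − 4P_{Brew} + P_{Aroma} = 0 ⇒ P_{Brew} = 60.75 + 0.25P_{Aroma}.
Similarly P_{Aroma} = 57.75 + 0.25P_{Brew}.
Solving the two reaction functions simultaneously: (1 − (0.25)(0.25))P_{Brew} = 60.75 + 0.25·57.75, so 0.9375P_{Brew} = 75.1875 and P_{Brew} = 80.2.
Then P_{Aroma} = 57.75 + 0.25·80.2 = 77.8.
q_{Brew} = 207 − 2·80.2 + 77.8 = 124.4.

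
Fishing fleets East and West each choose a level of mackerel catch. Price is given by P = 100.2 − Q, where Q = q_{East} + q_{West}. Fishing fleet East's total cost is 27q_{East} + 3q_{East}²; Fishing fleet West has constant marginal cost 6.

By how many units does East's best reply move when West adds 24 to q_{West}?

Fishing fleet East's profit: π = q_{East}(100.2 − (q_{East} + q_{West})) − 27q_{East} − 3q_{East}².
∂π/∂q_{East} = 73.2 − 8q_{East} − q_{West} = 0, so q_{East} = 9.15 − 0.125q_{West}.
The reaction-function slope is −0.125, so a 24-unit rise in q_{West} moves q_{East} by −0.125 × 24 = −3. East's best response falls — the actions are strategic substitutes.

-3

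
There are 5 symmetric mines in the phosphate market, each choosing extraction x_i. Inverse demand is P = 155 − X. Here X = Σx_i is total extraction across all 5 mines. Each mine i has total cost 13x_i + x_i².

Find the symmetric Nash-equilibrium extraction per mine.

17.75

A representative mine's profit is π_i = x_i(155 − X) − 13x_i − x_i², with X = x_i + Σ_{j≠i} x_j.
First-order condition: 142 − 4x_i − Σ_{j≠i} x_j = 0.
Imposing symmetry (x_j = x for all j) turns Σ_{j≠i} x_j into 4x, so 142 = 8x and x = 17.75.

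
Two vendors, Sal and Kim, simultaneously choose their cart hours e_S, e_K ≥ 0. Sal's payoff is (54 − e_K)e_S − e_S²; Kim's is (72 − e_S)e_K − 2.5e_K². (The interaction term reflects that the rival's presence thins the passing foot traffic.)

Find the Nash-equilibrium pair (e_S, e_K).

22, 10

Expanding Sal's payoff: 54e_S − e_Ke_S − e_S².
∂π/∂e_S = 54 − e_K − 2e_S = 0, so e_S = 27 − 0.5e_K.
Likewise for Kim: e_K = 14.4 − 0.2e_S.
Substituting the second reaction function into the first: e_S = 27 − 0.5(14.4 − 0.2e_S), which gives 0.9e_S = 19.8 ⇒ e_S = 22.
Then e_K = 14.4 − 0.2·22 = 10.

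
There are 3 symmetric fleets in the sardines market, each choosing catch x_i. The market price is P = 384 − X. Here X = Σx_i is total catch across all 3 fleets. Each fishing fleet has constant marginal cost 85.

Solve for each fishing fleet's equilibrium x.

74.75

A representative fishing fleet's profit is π_i = x_i(384 − X) − 85x_i, with X = x_i + Σ_{j≠i} x_j.
First-order condition: 299 − 2x_i − Σ_{j≠i} x_j = 0.
With identical fishing fleets, set every x_j = x: then 299 − 2x − 2x = 0, i.e. x = 299/4 = 74.75.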